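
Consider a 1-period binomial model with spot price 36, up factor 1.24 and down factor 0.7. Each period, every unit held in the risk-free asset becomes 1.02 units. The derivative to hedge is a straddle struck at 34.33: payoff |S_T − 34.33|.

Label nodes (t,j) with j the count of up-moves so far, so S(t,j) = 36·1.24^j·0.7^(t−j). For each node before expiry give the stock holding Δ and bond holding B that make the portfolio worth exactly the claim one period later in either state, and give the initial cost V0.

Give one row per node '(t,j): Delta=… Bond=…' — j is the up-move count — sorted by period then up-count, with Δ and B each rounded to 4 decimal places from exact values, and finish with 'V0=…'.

(0,0): Delta=0.0607 Bond=7.4513
V0=9.6365

The replicating-portfolio and risk-neutral prices coincide; use p* = (1.02−0.7)/(1.24−0.7) = 0.5926 for the latter.
Terminal values V(1,·): V(1,0)=9.1300, V(1,1)=10.3100
  t=0,j=0: stock 36.0000 → up 44.6400 (V=10.3100), down 25.2000 (V=9.1300). Price 9.6365; hedge Δ=0.0607, bond B=7.4513.
Each (Δ,B) replicates both successor values, so the strategy is self-financing and V0 is arbitrage-free.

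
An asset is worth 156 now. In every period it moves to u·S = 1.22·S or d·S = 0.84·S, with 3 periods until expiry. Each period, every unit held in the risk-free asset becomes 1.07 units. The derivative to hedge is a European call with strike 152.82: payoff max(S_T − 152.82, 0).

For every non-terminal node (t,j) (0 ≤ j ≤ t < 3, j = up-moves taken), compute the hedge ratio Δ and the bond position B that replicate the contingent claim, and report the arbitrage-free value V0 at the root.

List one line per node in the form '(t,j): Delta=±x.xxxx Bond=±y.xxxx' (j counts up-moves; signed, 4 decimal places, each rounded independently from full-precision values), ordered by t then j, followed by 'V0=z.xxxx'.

No-arbitrage ⇒ martingale measure with p* = (R−d)/(u−d) = 0.6053.
At expiry t=3: V(3,0)=0.0000, V(3,1)=0.0000, V(3,2)=42.2199, V(3,3)=130.4523
  t=2,j=0: stock 110.0736 → up 134.2898 (V=0.0000), down 92.4618 (V=0.0000). Price 0.0000; hedge Δ=0.0000, bond B=0.0000.
  t=2,j=1: stock 159.8688 → up 195.0399 (V=42.2199), down 134.2898 (V=0.0000). Price 23.8824; hedge Δ=0.6950, bond B=-87.2227.
  t=2,j=2: stock 232.1904 → up 283.2723 (V=130.4523), down 195.0399 (V=42.2199). Price 89.3680; hedge Δ=1.0000, bond B=-142.8224.
  t=1,j=0: stock 131.0400 → up 159.8688 (V=23.8824), down 110.0736 (V=0.0000). Price 13.5095; hedge Δ=0.4796, bond B=-49.3390.
  t=1,j=1: stock 190.3200 → up 232.1904 (V=89.3680), down 159.8688 (V=23.8824). Price 59.3630; hedge Δ=0.9055, bond B=-112.9674.
  t=0,j=0: stock 156.0000 → up 190.3200 (V=59.3630), down 131.0400 (V=13.5095). Price 38.5635; hedge Δ=0.7735, bond B=-82.1037.
Check: Δ(0,0)·S0 + B(0,0) = 38.5635 = V0.

(0,0): Delta=0.7735 Bond=-82.1037
(1,0): Delta=0.4796 Bond=-49.3390
(1,1): Delta=0.9055 Bond=-112.9674
(2,0): Delta=0.0000 Bond=0.0000
(2,1): Delta=0.6950 Bond=-87.2227
(2,2): Delta=1.0000 Bond=-142.8224
V0=38.5635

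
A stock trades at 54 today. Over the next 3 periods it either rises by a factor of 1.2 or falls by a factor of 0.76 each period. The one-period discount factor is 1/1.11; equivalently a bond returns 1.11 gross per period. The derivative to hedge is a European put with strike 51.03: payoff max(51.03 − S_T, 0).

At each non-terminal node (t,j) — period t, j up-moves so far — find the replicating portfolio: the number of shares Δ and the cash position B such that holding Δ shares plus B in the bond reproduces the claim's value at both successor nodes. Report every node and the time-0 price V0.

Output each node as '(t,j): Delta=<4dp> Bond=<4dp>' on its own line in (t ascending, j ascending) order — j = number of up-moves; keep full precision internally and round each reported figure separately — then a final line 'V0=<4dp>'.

The replicating-portfolio and risk-neutral prices coincide; use p* = (1.11−0.76)/(1.2−0.76) = 0.7955 for the latter.
Terminal payoffs: V(3,0)=27.3253, V(3,1)=13.6015, V(3,2)=0.0000, V(3,3)=0.0000
  t=2,j=0: stock 31.1904 → up 37.4285 (V=13.6015), down 23.7047 (V=27.3253). Price 14.7826; hedge Δ=-1.0000, bond B=45.9730.
  t=2,j=1: stock 49.2480 → up 59.0976 (V=0.0000), down 37.4285 (V=13.6015). Price 2.5064; hedge Δ=-0.6277, bond B=33.4190.
  t=2,j=2: stock 77.7600 → up 93.3120 (V=0.0000), down 59.0976 (V=0.0000). Price 0.0000; hedge Δ=0.0000, bond B=0.0000.
  t=1,j=0: stock 41.0400 → up 49.2480 (V=2.5064), down 31.1904 (V=14.7826). Price 4.5202; hedge Δ=-0.6798, bond B=32.4206.
  t=1,j=1: stock 64.8000 → up 77.7600 (V=0.0000), down 49.2480 (V=2.5064). Price 0.4619; hedge Δ=-0.0879, bond B=6.1583.
  t=0,j=0: stock 54.0000 → up 64.8000 (V=0.4619), down 41.0400 (V=4.5202). Price 1.1640; hedge Δ=-0.1708, bond B=10.3875.
Check: Δ(0,0)·S0 + B(0,0) = 1.1640 = V0.

(0,0): Delta=-0.1708 Bond=10.3875
(1,0): Delta=-0.6798 Bond=32.4206
(1,1): Delta=-0.0879 Bond=6.1583
(2,0): Delta=-1.0000 Bond=45.9730
(2,1): Delta=-0.6277 Bond=33.4190
(2,2): Delta=0.0000 Bond=0.0000
V0=1.1640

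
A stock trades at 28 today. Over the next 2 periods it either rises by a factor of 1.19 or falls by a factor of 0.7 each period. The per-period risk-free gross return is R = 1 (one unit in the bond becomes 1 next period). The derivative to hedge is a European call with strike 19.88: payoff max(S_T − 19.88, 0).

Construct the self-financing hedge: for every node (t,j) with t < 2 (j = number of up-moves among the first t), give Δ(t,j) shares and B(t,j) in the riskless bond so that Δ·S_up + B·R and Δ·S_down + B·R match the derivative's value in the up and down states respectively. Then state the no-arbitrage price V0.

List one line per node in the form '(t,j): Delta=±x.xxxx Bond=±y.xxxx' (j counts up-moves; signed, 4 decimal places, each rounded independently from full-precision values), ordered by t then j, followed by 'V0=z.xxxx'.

(0,0): Delta=0.8259 Bond=-14.0792
(1,0): Delta=0.3586 Bond=-4.9200
(1,1): Delta=1.0000 Bond=-19.8800
V0=9.0462

The replicating-portfolio and risk-neutral prices coincide; use p* = (1−0.7)/(1.19−0.7) = 0.6122 for the latter.
Terminal payoffs: V(2,0)=0.0000, V(2,1)=3.4440, V(2,2)=19.7708
  t=1,j=0: stock 19.6000 → up 23.3240 (V=3.4440), down 13.7200 (V=0.0000). Price 2.1086; hedge Δ=0.3586, bond B=-4.9200.
  t=1,j=1: stock 33.3200 → up 39.6508 (V=19.7708), down 23.3240 (V=3.4440). Price 13.4400; hedge Δ=1.0000, bond B=-19.8800.
  t=0,j=0: stock 28.0000 → up 33.3200 (V=13.4400), down 19.6000 (V=2.1086). Price 9.0462; hedge Δ=0.8259, bond B=-14.0792.
Each (Δ,B) replicates both successor values, so the strategy is self-financing and V0 is arbitrage-free.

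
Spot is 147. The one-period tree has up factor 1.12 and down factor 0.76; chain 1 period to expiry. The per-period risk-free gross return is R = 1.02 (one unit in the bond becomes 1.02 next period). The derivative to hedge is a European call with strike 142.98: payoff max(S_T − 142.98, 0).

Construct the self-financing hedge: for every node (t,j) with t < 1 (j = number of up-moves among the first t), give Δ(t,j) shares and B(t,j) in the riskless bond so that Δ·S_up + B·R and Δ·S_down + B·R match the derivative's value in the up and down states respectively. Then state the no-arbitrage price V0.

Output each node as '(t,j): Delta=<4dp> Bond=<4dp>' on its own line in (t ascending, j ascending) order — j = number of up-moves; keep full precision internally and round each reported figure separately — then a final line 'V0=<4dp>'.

Risk-neutral probability p* = (R−d)/(u−d) = (1.02−0.76)/(1.12−0.76) = 0.7222.
Payoff layer (t=1): V(1,0)=0.0000, V(1,1)=21.6600
(0,0): S=147.0000. Δ = (V_up−V_dn)/(S_up−S_dn) = (21.6600−0.0000)/(164.6400−111.7200) = 0.4093. V = [p*·21.6600 + (1−p*)·0.0000]/1.02 = 15.3366. B = V − Δ·S = -44.8301.
Check: Δ(0,0)·S0 + B(0,0) = 15.3366 = V0.

(0,0): Delta=0.4093 Bond=-44.8301
V0=15.3366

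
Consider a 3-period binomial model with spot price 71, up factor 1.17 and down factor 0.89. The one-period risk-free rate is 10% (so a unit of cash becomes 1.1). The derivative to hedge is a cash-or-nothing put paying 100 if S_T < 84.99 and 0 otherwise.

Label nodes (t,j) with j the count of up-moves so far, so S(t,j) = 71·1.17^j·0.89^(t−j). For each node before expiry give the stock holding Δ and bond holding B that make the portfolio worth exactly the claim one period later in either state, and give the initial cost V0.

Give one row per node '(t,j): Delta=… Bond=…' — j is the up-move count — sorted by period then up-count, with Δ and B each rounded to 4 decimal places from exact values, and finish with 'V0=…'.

(0,0): Delta=-1.5589 Bond=122.4241
(1,0): Delta=-3.8536 Bond=279.6635
(1,1): Delta=-0.9771 Bond=86.3341
(2,0): Delta=0.0000 Bond=90.9091
(2,1): Delta=-4.8307 Bond=379.8701
(2,2): Delta=0.0000 Bond=0.0000
V0=11.7393

No-arbitrage ⇒ martingale measure with p* = (R−d)/(u−d) = 0.7500.
Terminal values V(3,·): V(3,0)=100.0000, V(3,1)=100.0000, V(3,2)=0.0000, V(3,3)=0.0000
  t=2,j=0: stock 56.2391 → up 65.7997 (V=100.0000), down 50.0528 (V=100.0000). Price 90.9091; hedge Δ=0.0000, bond B=90.9091.
  t=2,j=1: stock 73.9323 → up 86.5008 (V=0.0000), down 65.7997 (V=100.0000). Price 22.7273; hedge Δ=-4.8307, bond B=379.8701.
  t=2,j=2: stock 97.1919 → up 113.7145 (V=0.0000), down 86.5008 (V=0.0000). Price 0.0000; hedge Δ=0.0000, bond B=0.0000.
  t=1,j=0: stock 63.1900 → up 73.9323 (V=22.7273), down 56.2391 (V=90.9091). Price 36.1570; hedge Δ=-3.8536, bond B=279.6635.
  t=1,j=1: stock 83.0700 → up 97.1919 (V=0.0000), down 73.9323 (V=22.7273). Price 5.1653; hedge Δ=-0.9771, bond B=86.3341.
  t=0,j=0: stock 71.0000 → up 83.0700 (V=5.1653), down 63.1900 (V=36.1570). Price 11.7393; hedge Δ=-1.5589, bond B=122.4241.
Check: Δ(0,0)·S0 + B(0,0) = 11.7393 = V0.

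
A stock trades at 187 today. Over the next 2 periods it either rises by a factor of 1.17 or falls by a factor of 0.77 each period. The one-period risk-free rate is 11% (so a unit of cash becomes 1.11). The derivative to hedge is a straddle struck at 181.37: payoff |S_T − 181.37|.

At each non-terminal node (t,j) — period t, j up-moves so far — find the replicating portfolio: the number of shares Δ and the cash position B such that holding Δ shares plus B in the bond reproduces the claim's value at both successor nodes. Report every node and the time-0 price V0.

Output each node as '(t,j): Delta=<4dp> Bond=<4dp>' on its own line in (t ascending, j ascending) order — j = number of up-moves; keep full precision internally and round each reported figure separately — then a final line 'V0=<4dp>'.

(0,0): Delta=0.5277 Bond=-50.9742
(1,0): Delta=-1.0000 Bond=163.3964
(1,1): Delta=0.7052 Bond=-95.4010
V0=47.7112

Risk-neutral probability p* = (R−d)/(u−d) = (1.11−0.77)/(1.17−0.77) = 0.8500.
Terminal values V(2,·): V(2,0)=70.4977, V(2,1)=12.9017, V(2,2)=74.6143
  t=1,j=0: stock 143.9900 → up 168.4683 (V=12.9017), down 110.8723 (V=70.4977). Price 19.4064; hedge Δ=-1.0000, bond B=163.3964.
  t=1,j=1: stock 218.7900 → up 255.9843 (V=74.6143), down 168.4683 (V=12.9017). Price 58.8805; hedge Δ=0.7052, bond B=-95.4010.
  t=0,j=0: stock 187.0000 → up 218.7900 (V=58.8805), down 143.9900 (V=19.4064). Price 47.7112; hedge Δ=0.5277, bond B=-50.9742.
The time-0 hedge costs 47.7112, which is the no-arbitrage price.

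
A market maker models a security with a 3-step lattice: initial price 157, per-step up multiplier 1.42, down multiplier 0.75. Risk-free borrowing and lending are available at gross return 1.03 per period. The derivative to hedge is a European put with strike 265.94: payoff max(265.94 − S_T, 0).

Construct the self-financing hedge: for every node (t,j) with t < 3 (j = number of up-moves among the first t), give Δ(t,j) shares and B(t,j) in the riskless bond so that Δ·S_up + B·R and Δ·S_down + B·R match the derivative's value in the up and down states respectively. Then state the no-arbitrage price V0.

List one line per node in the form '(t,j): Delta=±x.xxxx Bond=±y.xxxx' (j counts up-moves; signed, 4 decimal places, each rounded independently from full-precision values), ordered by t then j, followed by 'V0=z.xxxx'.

Since d<R<u, set p* = (R−d)/(u−d) = 0.4179; price each node as the discounted p*-expectation of its children.
Terminal payoffs: V(3,0)=199.7056, V(3,1)=140.5362, V(3,2)=28.5089, V(3,3)=0.0000
Node (2,0) S=88.3125: V=(p*·140.5362+(1−p*)·199.7056)/1.03=169.8817; Δ=(140.5362−199.7056)/(125.4037−66.2344)=-1.0000; B=V−Δ·S=258.1942
Node (2,1) S=167.2050: V=(p*·28.5089+(1−p*)·140.5362)/1.03=90.9892; Δ=(28.5089−140.5362)/(237.4311−125.4037)=-1.0000; B=V−Δ·S=258.1942
Node (2,2) S=316.5748: V=(p*·0.0000+(1−p*)·28.5089)/1.03=16.1114; Δ=(0.0000−28.5089)/(449.5362−237.4311)=-0.1344; B=V−Δ·S=58.6620
Node (1,0) S=117.7500: V=(p*·90.9892+(1−p*)·169.8817)/1.03=132.9240; Δ=(90.9892−169.8817)/(167.2050−88.3125)=-1.0000; B=V−Δ·S=250.6740
Node (1,1) S=222.9400: V=(p*·16.1114+(1−p*)·90.9892)/1.03=57.9582; Δ=(16.1114−90.9892)/(316.5748−167.2050)=-0.5013; B=V−Δ·S=169.7161
Node (0,0) S=157.0000: V=(p*·57.9582+(1−p*)·132.9240)/1.03=98.6359; Δ=(57.9582−132.9240)/(222.9400−117.7500)=-0.7127; B=V−Δ·S=210.5251
Self-financing check: at every node Δ·S+B equals the discounted successor values.

(0,0): Delta=-0.7127 Bond=210.5251
(1,0): Delta=-1.0000 Bond=250.6740
(1,1): Delta=-0.5013 Bond=169.7161
(2,0): Delta=-1.0000 Bond=258.1942
(2,1): Delta=-1.0000 Bond=258.1942
(2,2): Delta=-0.1344 Bond=58.6620
V0=98.6359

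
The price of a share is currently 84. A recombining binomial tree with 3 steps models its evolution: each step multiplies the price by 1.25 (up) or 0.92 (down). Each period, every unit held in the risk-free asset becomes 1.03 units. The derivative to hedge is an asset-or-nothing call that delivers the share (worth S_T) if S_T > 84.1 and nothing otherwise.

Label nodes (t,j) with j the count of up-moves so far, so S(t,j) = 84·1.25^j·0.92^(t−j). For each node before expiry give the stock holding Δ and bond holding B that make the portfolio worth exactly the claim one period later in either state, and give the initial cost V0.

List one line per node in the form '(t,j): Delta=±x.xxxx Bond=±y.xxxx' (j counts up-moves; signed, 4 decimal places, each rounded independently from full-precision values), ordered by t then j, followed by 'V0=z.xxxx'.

(0,0): Delta=1.9885 Bond=-100.7731
(1,0): Delta=2.6601 Bond=-155.6945
(1,1): Delta=1.0000 Bond=0.0000
(2,0): Delta=3.7879 Bond=-240.5479
(2,1): Delta=1.0000 Bond=0.0000
(2,2): Delta=1.0000 Bond=0.0000
V0=66.2639

Since d<R<u, set p* = (R−d)/(u−d) = 0.3333; price each node as the discounted p*-expectation of its children.
Terminal values V(3,·): V(3,0)=0.0000, V(3,1)=88.8720, V(3,2)=120.7500, V(3,3)=164.0625
(2,0): S=71.0976. Δ = (V_up−V_dn)/(S_up−S_dn) = (88.8720−0.0000)/(88.8720−65.4098) = 3.7879. V = [p*·88.8720 + (1−p*)·0.0000]/1.03 = 28.7612. B = V − Δ·S = -240.5479.
(2,1): S=96.6000. Δ = (V_up−V_dn)/(S_up−S_dn) = (120.7500−88.8720)/(120.7500−88.8720) = 1.0000. V = [p*·120.7500 + (1−p*)·88.8720]/1.03 = 96.6000. B = V − Δ·S = 0.0000.
(2,2): S=131.2500. Δ = (V_up−V_dn)/(S_up−S_dn) = (164.0625−120.7500)/(164.0625−120.7500) = 1.0000. V = [p*·164.0625 + (1−p*)·120.7500]/1.03 = 131.2500. B = V − Δ·S = 0.0000.
(1,0): S=77.2800. Δ = (V_up−V_dn)/(S_up−S_dn) = (96.6000−28.7612)/(96.6000−71.0976) = 2.6601. V = [p*·96.6000 + (1−p*)·28.7612]/1.03 = 49.8778. B = V − Δ·S = -155.6945.
(1,1): S=105.0000. Δ = (V_up−V_dn)/(S_up−S_dn) = (131.2500−96.6000)/(131.2500−96.6000) = 1.0000. V = [p*·131.2500 + (1−p*)·96.6000]/1.03 = 105.0000. B = V − Δ·S = 0.0000.
(0,0): S=84.0000. Δ = (V_up−V_dn)/(S_up−S_dn) = (105.0000−49.8778)/(105.0000−77.2800) = 1.9885. V = [p*·105.0000 + (1−p*)·49.8778]/1.03 = 66.2639. B = V − Δ·S = -100.7731.
Each (Δ,B) replicates both successor values, so the strategy is self-financing and V0 is arbitrage-free.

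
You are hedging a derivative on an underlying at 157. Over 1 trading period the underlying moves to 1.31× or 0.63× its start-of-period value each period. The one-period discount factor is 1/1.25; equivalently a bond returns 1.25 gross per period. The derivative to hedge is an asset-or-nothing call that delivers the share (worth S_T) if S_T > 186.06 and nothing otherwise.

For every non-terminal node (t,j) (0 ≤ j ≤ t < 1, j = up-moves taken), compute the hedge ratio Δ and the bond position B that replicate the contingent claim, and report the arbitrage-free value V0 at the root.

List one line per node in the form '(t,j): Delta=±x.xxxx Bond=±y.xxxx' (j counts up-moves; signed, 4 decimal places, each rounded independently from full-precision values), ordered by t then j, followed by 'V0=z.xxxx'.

(0,0): Delta=1.9265 Bond=-152.4378
V0=150.0181

No-arbitrage ⇒ martingale measure with p* = (R−d)/(u−d) = 0.9118.
Terminal payoffs: V(1,0)=0.0000, V(1,1)=205.6700
Node (0,0) S=157.0000: V=(p*·205.6700+(1−p*)·0.0000)/1.25=150.0181; Δ=(205.6700−0.0000)/(205.6700−98.9100)=1.9265; B=V−Δ·S=-152.4378
Self-financing check: at every node Δ·S+B equals the discounted successor values.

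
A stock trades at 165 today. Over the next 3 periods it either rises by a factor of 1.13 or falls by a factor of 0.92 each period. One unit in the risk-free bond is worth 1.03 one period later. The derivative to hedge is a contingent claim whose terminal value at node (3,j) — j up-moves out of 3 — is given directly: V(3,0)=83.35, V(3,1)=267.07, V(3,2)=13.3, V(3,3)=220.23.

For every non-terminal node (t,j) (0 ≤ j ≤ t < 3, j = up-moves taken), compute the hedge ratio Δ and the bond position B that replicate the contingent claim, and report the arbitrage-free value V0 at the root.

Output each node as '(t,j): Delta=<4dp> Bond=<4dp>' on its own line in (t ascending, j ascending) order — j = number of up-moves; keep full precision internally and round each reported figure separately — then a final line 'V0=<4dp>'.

The replicating-portfolio and risk-neutral prices coincide; use p* = (1.03−0.92)/(1.13−0.92) = 0.5238 for the latter.
Terminal values V(3,·): V(3,0)=83.3500, V(3,1)=267.0700, V(3,2)=13.3000, V(3,3)=220.2300
Node (2,0) S=139.6560: V=(p*·267.0700+(1−p*)·83.3500)/1.03=174.3537; Δ=(267.0700−83.3500)/(157.8113−128.4835)=6.2644; B=V−Δ·S=-700.5035
Node (2,1) S=171.5340: V=(p*·13.3000+(1−p*)·267.0700)/1.03=130.2358; Δ=(13.3000−267.0700)/(193.8334−157.8113)=-7.0448; B=V−Δ·S=1338.6644
Node (2,2) S=210.6885: V=(p*·220.2300+(1−p*)·13.3000)/1.03=118.1475; Δ=(220.2300−13.3000)/(238.0780−193.8334)=4.6770; B=V−Δ·S=-867.2335
Node (1,0) S=151.8000: V=(p*·130.2358+(1−p*)·174.3537)/1.03=146.8391; Δ=(130.2358−174.3537)/(171.5340−139.6560)=-1.3840; B=V−Δ·S=356.9243
Node (1,1) S=186.4500: V=(p*·118.1475+(1−p*)·130.2358)/1.03=120.2950; Δ=(118.1475−130.2358)/(210.6885−171.5340)=-0.3087; B=V−Δ·S=177.8583
Node (0,0) S=165.0000: V=(p*·120.2950+(1−p*)·146.8391)/1.03=129.0631; Δ=(120.2950−146.8391)/(186.4500−151.8000)=-0.7661; B=V−Δ·S=255.4639
Self-financing check: at every node Δ·S+B equals the discounted successor values.

(0,0): Delta=-0.7661 Bond=255.4639
(1,0): Delta=-1.3840 Bond=356.9243
(1,1): Delta=-0.3087 Bond=177.8583
(2,0): Delta=6.2644 Bond=-700.5035
(2,1): Delta=-7.0448 Bond=1338.6644
(2,2): Delta=4.6770 Bond=-867.2335
V0=129.0631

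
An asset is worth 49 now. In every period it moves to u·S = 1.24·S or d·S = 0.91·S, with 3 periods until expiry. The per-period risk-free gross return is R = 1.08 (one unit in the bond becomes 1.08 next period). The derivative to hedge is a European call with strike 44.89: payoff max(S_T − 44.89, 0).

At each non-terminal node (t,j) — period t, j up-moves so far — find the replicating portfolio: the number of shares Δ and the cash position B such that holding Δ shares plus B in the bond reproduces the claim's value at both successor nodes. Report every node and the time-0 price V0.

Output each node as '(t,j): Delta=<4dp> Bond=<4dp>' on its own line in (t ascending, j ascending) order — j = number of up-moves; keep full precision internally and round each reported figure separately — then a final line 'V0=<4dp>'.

Risk-neutral probability p* = (R−d)/(u−d) = (1.08−0.91)/(1.24−0.91) = 0.5152.
Terminal values V(3,·): V(3,0)=0.0000, V(3,1)=5.4254, V(3,2)=23.6716, V(3,3)=48.5346
Node (2,0) S=40.5769: V=(p*·5.4254+(1−p*)·0.0000)/1.08=2.5879; Δ=(5.4254−0.0000)/(50.3154−36.9250)=0.4052; B=V−Δ·S=-13.8526
Node (2,1) S=55.2916: V=(p*·23.6716+(1−p*)·5.4254)/1.08=13.7268; Δ=(23.6716−5.4254)/(68.5616−50.3154)=1.0000; B=V−Δ·S=-41.5648
Node (2,2) S=75.3424: V=(p*·48.5346+(1−p*)·23.6716)/1.08=33.7776; Δ=(48.5346−23.6716)/(93.4246−68.5616)=1.0000; B=V−Δ·S=-41.5648
Node (1,0) S=44.5900: V=(p*·13.7268+(1−p*)·2.5879)/1.08=7.7093; Δ=(13.7268−2.5879)/(55.2916−40.5769)=0.7570; B=V−Δ·S=-26.0450
Node (1,1) S=60.7600: V=(p*·33.7776+(1−p*)·13.7268)/1.08=22.2741; Δ=(33.7776−13.7268)/(75.3424−55.2916)=1.0000; B=V−Δ·S=-38.4859
Node (0,0) S=49.0000: V=(p*·22.2741+(1−p*)·7.7093)/1.08=14.0855; Δ=(22.2741−7.7093)/(60.7600−44.5900)=0.9007; B=V−Δ·S=-30.0500
Self-financing check: at every node Δ·S+B equals the discounted successor values.

(0,0): Delta=0.9007 Bond=-30.0500
(1,0): Delta=0.7570 Bond=-26.0450
(1,1): Delta=1.0000 Bond=-38.4859
(2,0): Delta=0.4052 Bond=-13.8526
(2,1): Delta=1.0000 Bond=-41.5648
(2,2): Delta=1.0000 Bond=-41.5648
V0=14.0855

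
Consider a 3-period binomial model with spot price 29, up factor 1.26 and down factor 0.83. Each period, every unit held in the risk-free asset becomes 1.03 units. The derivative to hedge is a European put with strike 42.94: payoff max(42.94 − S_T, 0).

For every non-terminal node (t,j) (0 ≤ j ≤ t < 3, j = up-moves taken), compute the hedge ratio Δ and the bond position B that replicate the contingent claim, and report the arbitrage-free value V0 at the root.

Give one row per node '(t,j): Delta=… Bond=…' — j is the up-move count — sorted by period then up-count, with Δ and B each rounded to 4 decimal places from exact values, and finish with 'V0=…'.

Since d<R<u, set p* = (R−d)/(u−d) = 0.4651; price each node as the discounted p*-expectation of its children.
Terminal values V(3,·): V(3,0)=26.3582, V(3,1)=17.7676, V(3,2)=4.7265, V(3,3)=0.0000
Node (2,0) S=19.9781: V=(p*·17.7676+(1−p*)·26.3582)/1.03=21.7112; Δ=(17.7676−26.3582)/(25.1724−16.5818)=-1.0000; B=V−Δ·S=41.6893
Node (2,1) S=30.3282: V=(p*·4.7265+(1−p*)·17.7676)/1.03=11.3611; Δ=(4.7265−17.7676)/(38.2135−25.1724)=-1.0000; B=V−Δ·S=41.6893
Node (2,2) S=46.0404: V=(p*·0.0000+(1−p*)·4.7265)/1.03=2.4545; Δ=(0.0000−4.7265)/(58.0109−38.2135)=-0.2387; B=V−Δ·S=13.4463
Node (1,0) S=24.0700: V=(p*·11.3611+(1−p*)·21.7112)/1.03=16.4051; Δ=(11.3611−21.7112)/(30.3282−19.9781)=-1.0000; B=V−Δ·S=40.4751
Node (1,1) S=36.5400: V=(p*·2.4545+(1−p*)·11.3611)/1.03=7.0082; Δ=(2.4545−11.3611)/(46.0404−30.3282)=-0.5669; B=V−Δ·S=27.7214
Node (0,0) S=29.0000: V=(p*·7.0082+(1−p*)·16.4051)/1.03=11.6839; Δ=(7.0082−16.4051)/(36.5400−24.0700)=-0.7536; B=V−Δ·S=33.5370
Each (Δ,B) replicates both successor values, so the strategy is self-financing and V0 is arbitrage-free.

(0,0): Delta=-0.7536 Bond=33.5370
(1,0): Delta=-1.0000 Bond=40.4751
(1,1): Delta=-0.5669 Bond=27.7214
(2,0): Delta=-1.0000 Bond=41.6893
(2,1): Delta=-1.0000 Bond=41.6893
(2,2): Delta=-0.2387 Bond=13.4463
V0=11.6839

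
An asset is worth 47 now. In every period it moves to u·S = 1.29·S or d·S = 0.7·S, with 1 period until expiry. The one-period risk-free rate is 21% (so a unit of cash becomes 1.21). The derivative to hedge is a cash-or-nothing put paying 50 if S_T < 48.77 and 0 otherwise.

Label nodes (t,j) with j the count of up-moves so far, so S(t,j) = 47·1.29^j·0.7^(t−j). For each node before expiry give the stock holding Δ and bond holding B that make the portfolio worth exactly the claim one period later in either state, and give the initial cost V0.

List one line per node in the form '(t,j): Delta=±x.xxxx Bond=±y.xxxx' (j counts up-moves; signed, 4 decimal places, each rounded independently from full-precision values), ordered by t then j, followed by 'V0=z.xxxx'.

(0,0): Delta=-1.8031 Bond=90.3488
V0=5.6030

Under the risk-neutral measure, an up-move has probability p* = (R−d)/(u−d) = 0.8644 and values discount at R = 1.21.
Payoff layer (t=1): V(1,0)=50.0000, V(1,1)=0.0000
  t=0,j=0: stock 47.0000 → up 60.6300 (V=0.0000), down 32.9000 (V=50.0000). Price 5.6030; hedge Δ=-1.8031, bond B=90.3488.
Each (Δ,B) replicates both successor values, so the strategy is self-financing and V0 is arbitrage-free.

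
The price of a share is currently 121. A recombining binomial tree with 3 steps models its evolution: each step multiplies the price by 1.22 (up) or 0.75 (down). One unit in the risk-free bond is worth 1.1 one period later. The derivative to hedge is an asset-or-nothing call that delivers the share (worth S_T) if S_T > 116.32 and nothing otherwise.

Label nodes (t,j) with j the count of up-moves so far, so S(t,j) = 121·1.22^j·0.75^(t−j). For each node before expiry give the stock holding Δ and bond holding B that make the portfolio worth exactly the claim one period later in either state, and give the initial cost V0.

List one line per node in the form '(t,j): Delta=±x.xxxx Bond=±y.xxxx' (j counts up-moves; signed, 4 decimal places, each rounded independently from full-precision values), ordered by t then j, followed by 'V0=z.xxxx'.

Risk-neutral probability p* = (R−d)/(u−d) = (1.1−0.75)/(1.22−0.75) = 0.7447.
Payoff layer (t=3): V(3,0)=0.0000, V(3,1)=0.0000, V(3,2)=135.0723, V(3,3)=219.7176
(2,0): S=68.0625. Δ = (V_up−V_dn)/(S_up−S_dn) = (0.0000−0.0000)/(83.0362−51.0469) = 0.0000. V = [p*·0.0000 + (1−p*)·0.0000]/1.1 = 0.0000. B = V − Δ·S = 0.0000.
(2,1): S=110.7150. Δ = (V_up−V_dn)/(S_up−S_dn) = (135.0723−0.0000)/(135.0723−83.0362) = 2.5957. V = [p*·135.0723 + (1−p*)·0.0000]/1.1 = 91.4416. B = V − Δ·S = -195.9463.
(2,2): S=180.0964. Δ = (V_up−V_dn)/(S_up−S_dn) = (219.7176−135.0723)/(219.7176−135.0723) = 1.0000. V = [p*·219.7176 + (1−p*)·135.0723]/1.1 = 180.0964. B = V − Δ·S = 0.0000.
(1,0): S=90.7500. Δ = (V_up−V_dn)/(S_up−S_dn) = (91.4416−0.0000)/(110.7150−68.0625) = 2.1439. V = [p*·91.4416 + (1−p*)·0.0000]/1.1 = 61.9044. B = V − Δ·S = -132.6522.
(1,1): S=147.6200. Δ = (V_up−V_dn)/(S_up−S_dn) = (180.0964−91.4416)/(180.0964−110.7150) = 1.2778. V = [p*·180.0964 + (1−p*)·91.4416]/1.1 = 143.1465. B = V − Δ·S = -45.4808.
(0,0): S=121.0000. Δ = (V_up−V_dn)/(S_up−S_dn) = (143.1465−61.9044)/(147.6200−90.7500) = 1.4286. V = [p*·143.1465 + (1−p*)·61.9044]/1.1 = 111.2762. B = V − Δ·S = -61.5794.
Root portfolio cost Δ·121+B reproduces V0=111.2762.

(0,0): Delta=1.4286 Bond=-61.5794
(1,0): Delta=2.1439 Bond=-132.6522
(1,1): Delta=1.2778 Bond=-45.4808
(2,0): Delta=0.0000 Bond=0.0000
(2,1): Delta=2.5957 Bond=-195.9463
(2,2): Delta=1.0000 Bond=0.0000
V0=111.2762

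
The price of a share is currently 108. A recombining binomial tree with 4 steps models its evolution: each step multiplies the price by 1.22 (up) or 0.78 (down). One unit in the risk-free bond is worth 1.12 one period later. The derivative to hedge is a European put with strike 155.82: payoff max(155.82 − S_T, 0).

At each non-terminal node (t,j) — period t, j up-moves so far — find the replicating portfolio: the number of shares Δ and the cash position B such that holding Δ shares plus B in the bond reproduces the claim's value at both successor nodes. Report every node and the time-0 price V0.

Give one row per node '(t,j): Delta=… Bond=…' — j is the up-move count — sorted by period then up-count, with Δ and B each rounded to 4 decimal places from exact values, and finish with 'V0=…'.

(0,0): Delta=-0.4234 Bond=55.6551
(1,0): Delta=-1.0000 Bond=110.9096
(1,1): Delta=-0.3149 Bond=48.0467
(2,0): Delta=-1.0000 Bond=124.2188
(2,1): Delta=-1.0000 Bond=124.2187
(2,2): Delta=-0.1861 Bond=33.1045
(3,0): Delta=-1.0000 Bond=139.1250
(3,1): Delta=-1.0000 Bond=139.1250
(3,2): Delta=-1.0000 Bond=139.1250
(3,3): Delta=-0.0331 Bond=7.0629
V0=9.9319

Under the risk-neutral measure, an up-move has probability p* = (R−d)/(u−d) = 0.7727 and values discount at R = 1.12.
Payoff layer (t=4): V(4,0)=115.8437, V(4,1)=93.2930, V(4,2)=58.0214, V(4,3)=2.8530, V(4,4)=0.0000
  t=3,j=0: stock 51.2516 → up 62.5270 (V=93.2930), down 39.9763 (V=115.8437). Price 87.8734; hedge Δ=-1.0000, bond B=139.1250.
  t=3,j=1: stock 80.1628 → up 97.7986 (V=58.0214), down 62.5270 (V=93.2930). Price 58.9622; hedge Δ=-1.0000, bond B=139.1250.
  t=3,j=2: stock 125.3828 → up 152.9670 (V=2.8530), down 97.7986 (V=58.0214). Price 13.7422; hedge Δ=-1.0000, bond B=139.1250.
  t=3,j=3: stock 196.1116 → up 239.2561 (V=0.0000), down 152.9670 (V=2.8530). Price 0.5789; hedge Δ=-0.0331, bond B=7.0629.
  t=2,j=0: stock 65.7072 → up 80.1628 (V=58.9622), down 51.2516 (V=87.8734). Price 58.5115; hedge Δ=-1.0000, bond B=124.2188.
  t=2,j=1: stock 102.7728 → up 125.3828 (V=13.7422), down 80.1628 (V=58.9622). Price 21.4459; hedge Δ=-1.0000, bond B=124.2187.
  t=2,j=2: stock 160.7472 → up 196.1116 (V=0.5789), down 125.3828 (V=13.7422). Price 3.1880; hedge Δ=-0.1861, bond B=33.1045.
  t=1,j=0: stock 84.2400 → up 102.7728 (V=21.4459), down 65.7072 (V=58.5115). Price 26.6696; hedge Δ=-1.0000, bond B=110.9096.
  t=1,j=1: stock 131.7600 → up 160.7472 (V=3.1880), down 102.7728 (V=21.4459). Price 6.5514; hedge Δ=-0.3149, bond B=48.0467.
  t=0,j=0: stock 108.0000 → up 131.7600 (V=6.5514), down 84.2400 (V=26.6696). Price 9.9319; hedge Δ=-0.4234, bond B=55.6551.
The time-0 hedge costs 9.9319, which is the no-arbitrage price.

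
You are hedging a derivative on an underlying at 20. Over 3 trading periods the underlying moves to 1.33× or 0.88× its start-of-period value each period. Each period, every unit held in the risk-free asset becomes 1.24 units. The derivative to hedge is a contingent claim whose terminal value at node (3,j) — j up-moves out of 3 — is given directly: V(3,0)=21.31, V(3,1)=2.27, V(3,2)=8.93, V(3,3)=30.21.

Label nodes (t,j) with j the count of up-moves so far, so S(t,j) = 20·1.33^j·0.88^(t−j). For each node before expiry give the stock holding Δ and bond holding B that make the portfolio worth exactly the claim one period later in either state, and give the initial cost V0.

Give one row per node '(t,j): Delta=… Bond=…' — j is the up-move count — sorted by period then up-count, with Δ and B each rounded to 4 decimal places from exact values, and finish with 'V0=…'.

(0,0): Delta=1.0831 Bond=-11.5479
(1,0): Delta=0.1548 Bond=2.0197
(1,1): Delta=1.2367 Bond=-18.4041
(2,0): Delta=-2.7319 Bond=47.2127
(2,1): Delta=0.6323 Bond=-8.6726
(2,2): Delta=1.3367 Bond=-26.3582
V0=10.1148

Risk-neutral probability p* = (R−d)/(u−d) = (1.24−0.88)/(1.33−0.88) = 0.8000.
Terminal values V(3,·): V(3,0)=21.3100, V(3,1)=2.2700, V(3,2)=8.9300, V(3,3)=30.2100
Node (2,0) S=15.4880: V=(p*·2.2700+(1−p*)·21.3100)/1.24=4.9016; Δ=(2.2700−21.3100)/(20.5990−13.6294)=-2.7319; B=V−Δ·S=47.2127
Node (2,1) S=23.4080: V=(p*·8.9300+(1−p*)·2.2700)/1.24=6.1274; Δ=(8.9300−2.2700)/(31.1326−20.5990)=0.6323; B=V−Δ·S=-8.6726
Node (2,2) S=35.3780: V=(p*·30.2100+(1−p*)·8.9300)/1.24=20.9306; Δ=(30.2100−8.9300)/(47.0527−31.1326)=1.3367; B=V−Δ·S=-26.3582
Node (1,0) S=17.6000: V=(p*·6.1274+(1−p*)·4.9016)/1.24=4.7438; Δ=(6.1274−4.9016)/(23.4080−15.4880)=0.1548; B=V−Δ·S=2.0197
Node (1,1) S=26.6000: V=(p*·20.9306+(1−p*)·6.1274)/1.24=14.4919; Δ=(20.9306−6.1274)/(35.3780−23.4080)=1.2367; B=V−Δ·S=-18.4041
Node (0,0) S=20.0000: V=(p*·14.4919+(1−p*)·4.7438)/1.24=10.1148; Δ=(14.4919−4.7438)/(26.6000−17.6000)=1.0831; B=V−Δ·S=-11.5479
Self-financing check: at every node Δ·S+B equals the discounted successor values.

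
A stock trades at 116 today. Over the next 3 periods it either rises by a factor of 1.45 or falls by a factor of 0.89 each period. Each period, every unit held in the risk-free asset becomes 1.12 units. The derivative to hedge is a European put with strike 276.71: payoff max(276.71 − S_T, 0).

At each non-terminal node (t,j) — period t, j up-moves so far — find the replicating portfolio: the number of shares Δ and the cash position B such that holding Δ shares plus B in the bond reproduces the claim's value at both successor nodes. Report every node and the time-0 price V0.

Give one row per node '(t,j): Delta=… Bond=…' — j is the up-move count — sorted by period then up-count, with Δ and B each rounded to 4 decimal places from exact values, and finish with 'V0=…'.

The replicating-portfolio and risk-neutral prices coincide; use p* = (1.12−0.89)/(1.45−0.89) = 0.4107 for the latter.
Terminal values V(3,·): V(3,0)=194.9336, V(3,1)=143.4788, V(3,2)=59.6479, V(3,3)=0.0000
  t=2,j=0: stock 91.8836 → up 133.2312 (V=143.4788), down 81.7764 (V=194.9336). Price 155.1789; hedge Δ=-1.0000, bond B=247.0625.
  t=2,j=1: stock 149.6980 → up 217.0621 (V=59.6479), down 133.2312 (V=143.4788). Price 97.3645; hedge Δ=-1.0000, bond B=247.0625.
  t=2,j=2: stock 243.8900 → up 353.6405 (V=0.0000), down 217.0621 (V=59.6479). Price 31.3836; hedge Δ=-0.4367, bond B=137.8977.
  t=1,j=0: stock 103.2400 → up 149.6980 (V=97.3645), down 91.8836 (V=155.1789). Price 117.3515; hedge Δ=-1.0000, bond B=220.5915.
  t=1,j=1: stock 168.2000 → up 243.8900 (V=31.3836), down 149.6980 (V=97.3645). Price 62.7368; hedge Δ=-0.7005, bond B=180.5598.
  t=0,j=0: stock 116.0000 → up 168.2000 (V=62.7368), down 103.2400 (V=117.3515). Price 84.7504; hedge Δ=-0.8407, bond B=182.2767.
Root portfolio cost Δ·116+B reproduces V0=84.7504.

(0,0): Delta=-0.8407 Bond=182.2767
(1,0): Delta=-1.0000 Bond=220.5915
(1,1): Delta=-0.7005 Bond=180.5598
(2,0): Delta=-1.0000 Bond=247.0625
(2,1): Delta=-1.0000 Bond=247.0625
(2,2): Delta=-0.4367 Bond=137.8977
V0=84.7504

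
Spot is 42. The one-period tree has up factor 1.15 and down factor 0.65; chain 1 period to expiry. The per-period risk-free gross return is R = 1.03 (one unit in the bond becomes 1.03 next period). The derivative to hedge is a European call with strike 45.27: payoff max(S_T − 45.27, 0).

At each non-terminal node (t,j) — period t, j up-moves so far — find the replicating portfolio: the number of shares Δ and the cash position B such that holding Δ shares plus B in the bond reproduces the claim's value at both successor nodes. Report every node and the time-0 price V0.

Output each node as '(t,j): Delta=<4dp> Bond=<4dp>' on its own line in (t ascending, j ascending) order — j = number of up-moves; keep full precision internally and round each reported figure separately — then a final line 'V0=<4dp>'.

No-arbitrage ⇒ martingale measure with p* = (R−d)/(u−d) = 0.7600.
At expiry t=1: V(1,0)=0.0000, V(1,1)=3.0300
  t=0,j=0: stock 42.0000 → up 48.3000 (V=3.0300), down 27.3000 (V=0.0000). Price 2.2357; hedge Δ=0.1443, bond B=-3.8243.
Self-financing check: at every node Δ·S+B equals the discounted successor values.

(0,0): Delta=0.1443 Bond=-3.8243
V0=2.2357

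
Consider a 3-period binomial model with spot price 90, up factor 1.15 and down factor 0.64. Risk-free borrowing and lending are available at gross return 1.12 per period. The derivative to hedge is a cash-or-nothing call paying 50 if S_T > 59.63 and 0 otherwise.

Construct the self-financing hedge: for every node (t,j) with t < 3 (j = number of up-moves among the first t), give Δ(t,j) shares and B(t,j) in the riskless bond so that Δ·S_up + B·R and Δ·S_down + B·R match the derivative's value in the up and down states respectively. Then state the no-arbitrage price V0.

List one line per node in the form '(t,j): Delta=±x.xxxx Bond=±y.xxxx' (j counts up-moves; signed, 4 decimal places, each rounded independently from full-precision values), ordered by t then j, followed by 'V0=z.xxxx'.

Risk-neutral probability p* = (R−d)/(u−d) = (1.12−0.64)/(1.15−0.64) = 0.9412.
Terminal payoffs: V(3,0)=0.0000, V(3,1)=0.0000, V(3,2)=50.0000, V(3,3)=50.0000
  t=2,j=0: stock 36.8640 → up 42.3936 (V=0.0000), down 23.5930 (V=0.0000). Price 0.0000; hedge Δ=0.0000, bond B=0.0000.
  t=2,j=1: stock 66.2400 → up 76.1760 (V=50.0000), down 42.3936 (V=0.0000). Price 42.0168; hedge Δ=1.4801, bond B=-56.0224.
  t=2,j=2: stock 119.0250 → up 136.8787 (V=50.0000), down 76.1760 (V=50.0000). Price 44.6429; hedge Δ=0.0000, bond B=44.6429.
  t=1,j=0: stock 57.6000 → up 66.2400 (V=42.0168), down 36.8640 (V=0.0000). Price 35.3082; hedge Δ=1.4303, bond B=-47.0777.
  t=1,j=1: stock 103.5000 → up 119.0250 (V=44.6429), down 66.2400 (V=42.0168). Price 39.7218; hedge Δ=0.0497, bond B=34.5727.
  t=0,j=0: stock 90.0000 → up 103.5000 (V=39.7218), down 57.6000 (V=35.3082). Price 35.2341; hedge Δ=0.0962, bond B=26.5801.
Root portfolio cost Δ·90+B reproduces V0=35.2341.

(0,0): Delta=0.0962 Bond=26.5801
(1,0): Delta=1.4303 Bond=-47.0777
(1,1): Delta=0.0497 Bond=34.5727
(2,0): Delta=0.0000 Bond=0.0000
(2,1): Delta=1.4801 Bond=-56.0224
(2,2): Delta=0.0000 Bond=44.6429
V0=35.2341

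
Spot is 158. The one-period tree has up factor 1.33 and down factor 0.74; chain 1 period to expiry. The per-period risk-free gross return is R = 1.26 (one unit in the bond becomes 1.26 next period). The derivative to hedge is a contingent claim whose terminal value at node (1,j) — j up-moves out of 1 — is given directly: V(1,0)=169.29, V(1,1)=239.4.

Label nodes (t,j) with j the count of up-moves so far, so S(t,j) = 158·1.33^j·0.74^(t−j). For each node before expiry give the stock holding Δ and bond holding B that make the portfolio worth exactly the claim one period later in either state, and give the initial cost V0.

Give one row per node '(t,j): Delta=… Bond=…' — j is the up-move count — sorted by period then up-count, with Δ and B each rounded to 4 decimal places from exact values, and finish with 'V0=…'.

(0,0): Delta=0.7521 Bond=64.5678
V0=183.3983

Under the risk-neutral measure, an up-move has probability p* = (R−d)/(u−d) = 0.8814 and values discount at R = 1.26.
Terminal payoffs: V(1,0)=169.2900, V(1,1)=239.4000
  t=0,j=0: stock 158.0000 → up 210.1400 (V=239.4000), down 116.9200 (V=169.2900). Price 183.3983; hedge Δ=0.7521, bond B=64.5678.
Each (Δ,B) replicates both successor values, so the strategy is self-financing and V0 is arbitrage-free.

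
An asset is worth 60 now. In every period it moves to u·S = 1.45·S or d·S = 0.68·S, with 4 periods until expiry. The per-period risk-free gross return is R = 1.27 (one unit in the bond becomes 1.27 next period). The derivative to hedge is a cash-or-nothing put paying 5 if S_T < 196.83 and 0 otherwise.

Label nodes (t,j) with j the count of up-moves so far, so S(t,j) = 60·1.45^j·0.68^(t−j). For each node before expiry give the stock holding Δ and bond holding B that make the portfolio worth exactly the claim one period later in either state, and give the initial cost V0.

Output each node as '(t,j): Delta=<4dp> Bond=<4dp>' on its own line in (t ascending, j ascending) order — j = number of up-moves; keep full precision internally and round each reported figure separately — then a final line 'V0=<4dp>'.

(0,0): Delta=-0.0238 Bond=2.6856
(1,0): Delta=0.0000 Bond=2.4409
(1,1): Delta=-0.0272 Bond=3.7066
(2,0): Delta=0.0000 Bond=3.1000
(2,1): Delta=0.0000 Bond=3.1000
(2,2): Delta=-0.0311 Bond=5.1977
(3,0): Delta=0.0000 Bond=3.9370
(3,1): Delta=0.0000 Bond=3.9370
(3,2): Delta=0.0000 Bond=3.9370
(3,3): Delta=-0.0355 Bond=7.4138
V0=1.2595

Since d<R<u, set p* = (R−d)/(u−d) = 0.7662; price each node as the discounted p*-expectation of its children.
Terminal values V(4,·): V(4,0)=5.0000, V(4,1)=5.0000, V(4,2)=5.0000, V(4,3)=5.0000, V(4,4)=0.0000
(3,0): S=18.8659. Δ = (V_up−V_dn)/(S_up−S_dn) = (5.0000−5.0000)/(27.3556−12.8288) = 0.0000. V = [p*·5.0000 + (1−p*)·5.0000]/1.27 = 3.9370. B = V − Δ·S = 3.9370.
(3,1): S=40.2288. Δ = (V_up−V_dn)/(S_up−S_dn) = (5.0000−5.0000)/(58.3318−27.3556) = 0.0000. V = [p*·5.0000 + (1−p*)·5.0000]/1.27 = 3.9370. B = V − Δ·S = 3.9370.
(3,2): S=85.7820. Δ = (V_up−V_dn)/(S_up−S_dn) = (5.0000−5.0000)/(124.3839−58.3318) = 0.0000. V = [p*·5.0000 + (1−p*)·5.0000]/1.27 = 3.9370. B = V − Δ·S = 3.9370.
(3,3): S=182.9175. Δ = (V_up−V_dn)/(S_up−S_dn) = (0.0000−5.0000)/(265.2304−124.3839) = -0.0355. V = [p*·0.0000 + (1−p*)·5.0000]/1.27 = 0.9203. B = V − Δ·S = 7.4138.
(2,0): S=27.7440. Δ = (V_up−V_dn)/(S_up−S_dn) = (3.9370−3.9370)/(40.2288−18.8659) = 0.0000. V = [p*·3.9370 + (1−p*)·3.9370]/1.27 = 3.1000. B = V − Δ·S = 3.1000.
(2,1): S=59.1600. Δ = (V_up−V_dn)/(S_up−S_dn) = (3.9370−3.9370)/(85.7820−40.2288) = 0.0000. V = [p*·3.9370 + (1−p*)·3.9370]/1.27 = 3.1000. B = V − Δ·S = 3.1000.
(2,2): S=126.1500. Δ = (V_up−V_dn)/(S_up−S_dn) = (0.9203−3.9370)/(182.9175−85.7820) = -0.0311. V = [p*·0.9203 + (1−p*)·3.9370]/1.27 = 1.2799. B = V − Δ·S = 5.1977.
(1,0): S=40.8000. Δ = (V_up−V_dn)/(S_up−S_dn) = (3.1000−3.1000)/(59.1600−27.7440) = 0.0000. V = [p*·3.1000 + (1−p*)·3.1000]/1.27 = 2.4409. B = V − Δ·S = 2.4409.
(1,1): S=87.0000. Δ = (V_up−V_dn)/(S_up−S_dn) = (1.2799−3.1000)/(126.1500−59.1600) = -0.0272. V = [p*·1.2799 + (1−p*)·3.1000]/1.27 = 1.3428. B = V − Δ·S = 3.7066.
(0,0): S=60.0000. Δ = (V_up−V_dn)/(S_up−S_dn) = (1.3428−2.4409)/(87.0000−40.8000) = -0.0238. V = [p*·1.3428 + (1−p*)·2.4409]/1.27 = 1.2595. B = V − Δ·S = 2.6856.
Check: Δ(0,0)·S0 + B(0,0) = 1.2595 = V0.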